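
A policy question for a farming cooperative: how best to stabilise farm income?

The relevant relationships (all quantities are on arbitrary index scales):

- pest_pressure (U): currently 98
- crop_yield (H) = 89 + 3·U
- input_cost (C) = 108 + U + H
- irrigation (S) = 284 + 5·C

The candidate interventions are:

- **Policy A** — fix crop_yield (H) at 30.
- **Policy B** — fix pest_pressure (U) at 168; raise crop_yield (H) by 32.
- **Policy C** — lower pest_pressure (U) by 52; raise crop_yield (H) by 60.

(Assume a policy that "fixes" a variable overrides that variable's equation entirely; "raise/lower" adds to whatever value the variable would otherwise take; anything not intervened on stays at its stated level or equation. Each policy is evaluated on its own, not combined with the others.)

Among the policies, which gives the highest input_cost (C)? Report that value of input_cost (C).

901

Policy A (H := 30):
  U = 98
  H = 30
  C = 108 + 98 + 30 = 236
Policy B (U := 168, H + 32):
  U = 168
  H = 89 + 3·168 (+32 from intervention) = 625
  C = 108 + 168 + 625 = 901
Policy C (U − 52, H + 60):
  U = 98 − 52 = 46
  H = 89 + 3·46 (+60 from intervention) = 287
  C = 108 + 46 + 287 = 441
Comparing — Policy A: C=236, Policy B: C=901, Policy C: C=441. Highest is 901 (Policy B).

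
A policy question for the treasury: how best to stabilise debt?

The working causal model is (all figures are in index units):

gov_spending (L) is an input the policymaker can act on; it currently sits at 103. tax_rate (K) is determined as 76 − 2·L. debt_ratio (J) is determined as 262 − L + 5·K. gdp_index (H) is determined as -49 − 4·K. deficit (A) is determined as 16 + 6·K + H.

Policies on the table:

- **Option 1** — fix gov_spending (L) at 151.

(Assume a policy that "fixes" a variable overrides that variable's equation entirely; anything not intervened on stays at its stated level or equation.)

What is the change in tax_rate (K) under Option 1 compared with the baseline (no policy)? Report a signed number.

Baseline:
  L = 103
  K = 76 − 2·103 = -130
Option 1 (L := 151):
  L = 151
  K = 76 − 2·151 = -226
Change in K: -226 − (-130) = -96

-96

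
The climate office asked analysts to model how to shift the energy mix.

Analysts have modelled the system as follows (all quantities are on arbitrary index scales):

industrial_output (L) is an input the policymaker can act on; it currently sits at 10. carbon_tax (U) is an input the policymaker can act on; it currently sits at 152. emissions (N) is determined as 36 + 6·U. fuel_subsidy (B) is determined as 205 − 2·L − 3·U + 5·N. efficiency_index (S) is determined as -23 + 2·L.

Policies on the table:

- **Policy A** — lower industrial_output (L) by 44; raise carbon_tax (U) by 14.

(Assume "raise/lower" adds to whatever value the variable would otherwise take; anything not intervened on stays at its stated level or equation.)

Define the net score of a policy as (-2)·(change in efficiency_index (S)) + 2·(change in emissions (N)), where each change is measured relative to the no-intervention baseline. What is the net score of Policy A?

344

Baseline:
  L = 10
  U = 152
  N = 36 + 6·152 = 948
  S = -23 + 2·10 = -3
Policy A (L − 44, U + 14):
  L = 10 − 44 = -34
  U = 152 + 14 = 166
  N = 36 + 6·166 = 1032
  S = -23 + 2·(-34) = -91
ΔS = -91 − (-3) = -88; ΔN = 1032 − 948 = 84
Score = (-2)·(-88) + 2·84 = 344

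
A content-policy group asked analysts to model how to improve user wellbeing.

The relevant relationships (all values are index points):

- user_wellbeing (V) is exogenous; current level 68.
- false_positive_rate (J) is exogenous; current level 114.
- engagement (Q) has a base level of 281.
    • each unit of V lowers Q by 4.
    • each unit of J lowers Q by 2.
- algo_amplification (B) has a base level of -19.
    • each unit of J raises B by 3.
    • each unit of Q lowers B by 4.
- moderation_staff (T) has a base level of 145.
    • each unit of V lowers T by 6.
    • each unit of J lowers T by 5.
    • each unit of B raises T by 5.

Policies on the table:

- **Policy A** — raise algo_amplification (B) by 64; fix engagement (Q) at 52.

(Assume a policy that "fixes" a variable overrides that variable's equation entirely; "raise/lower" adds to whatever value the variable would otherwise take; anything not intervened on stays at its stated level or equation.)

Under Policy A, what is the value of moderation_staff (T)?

Policy A (B + 64, Q := 52):
  V = 68
  J = 114
  Q = 52
  B = -19 + 3·114 − 4·52 (+64 from intervention) = 179
  T = 145 − 6·68 − 5·114 + 5·179 = 62

62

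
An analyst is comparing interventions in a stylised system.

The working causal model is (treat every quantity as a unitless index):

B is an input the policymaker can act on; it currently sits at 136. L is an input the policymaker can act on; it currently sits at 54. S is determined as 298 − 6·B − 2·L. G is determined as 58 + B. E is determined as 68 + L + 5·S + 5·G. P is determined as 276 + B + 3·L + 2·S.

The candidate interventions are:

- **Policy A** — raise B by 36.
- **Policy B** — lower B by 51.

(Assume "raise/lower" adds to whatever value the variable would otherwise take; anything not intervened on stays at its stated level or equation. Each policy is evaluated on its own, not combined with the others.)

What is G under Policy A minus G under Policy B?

Policy A (B + 36):
  B = 136 + 36 = 172
  G = 58 + 172 = 230
Policy B (B − 51):
  B = 136 − 51 = 85
  G = 58 + 85 = 143
G: 230 − 143 = 87

87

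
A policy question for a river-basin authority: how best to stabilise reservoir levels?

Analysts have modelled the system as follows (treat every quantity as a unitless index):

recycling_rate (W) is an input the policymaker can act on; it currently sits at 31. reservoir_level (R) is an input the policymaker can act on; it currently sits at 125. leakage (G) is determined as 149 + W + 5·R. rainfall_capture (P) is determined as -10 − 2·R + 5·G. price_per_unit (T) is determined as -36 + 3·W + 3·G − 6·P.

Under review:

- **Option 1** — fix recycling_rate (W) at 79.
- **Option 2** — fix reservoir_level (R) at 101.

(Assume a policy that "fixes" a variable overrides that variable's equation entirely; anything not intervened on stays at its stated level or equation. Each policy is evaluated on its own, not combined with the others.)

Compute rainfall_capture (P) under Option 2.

3213

Option 2 (R := 101):
  W = 31
  R = 101
  G = 149 + 31 + 5·101 = 685
  P = -10 − 2·101 + 5·685 = 3213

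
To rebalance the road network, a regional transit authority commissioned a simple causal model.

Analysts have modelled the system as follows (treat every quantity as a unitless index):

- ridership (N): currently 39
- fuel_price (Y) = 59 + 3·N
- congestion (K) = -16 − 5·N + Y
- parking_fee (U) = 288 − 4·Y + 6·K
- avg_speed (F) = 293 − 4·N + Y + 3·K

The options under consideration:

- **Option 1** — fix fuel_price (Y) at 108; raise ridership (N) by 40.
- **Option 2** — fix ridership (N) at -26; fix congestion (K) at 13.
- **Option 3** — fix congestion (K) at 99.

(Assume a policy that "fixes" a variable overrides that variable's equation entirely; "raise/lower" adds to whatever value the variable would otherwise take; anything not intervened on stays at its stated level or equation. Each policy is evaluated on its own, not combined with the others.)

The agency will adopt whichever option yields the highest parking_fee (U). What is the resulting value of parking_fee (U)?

442

Option 1 (Y := 108, N + 40):
  N = 39 + 40 = 79
  Y = 108
  K = -16 − 5·79 + 108 = -303
  U = 288 − 4·108 + 6·(-303) = -1962
Option 2 (N := -26, K := 13):
  N = -26
  Y = 59 + 3·(-26) = -19
  K = 13
  U = 288 − 4·(-19) + 6·13 = 442
Option 3 (K := 99):
  N = 39
  Y = 59 + 3·39 = 176
  K = 99
  U = 288 − 4·176 + 6·99 = 178
Comparing — Option 1: U=-1962, Option 2: U=442, Option 3: U=178. Highest is 442 (Option 2).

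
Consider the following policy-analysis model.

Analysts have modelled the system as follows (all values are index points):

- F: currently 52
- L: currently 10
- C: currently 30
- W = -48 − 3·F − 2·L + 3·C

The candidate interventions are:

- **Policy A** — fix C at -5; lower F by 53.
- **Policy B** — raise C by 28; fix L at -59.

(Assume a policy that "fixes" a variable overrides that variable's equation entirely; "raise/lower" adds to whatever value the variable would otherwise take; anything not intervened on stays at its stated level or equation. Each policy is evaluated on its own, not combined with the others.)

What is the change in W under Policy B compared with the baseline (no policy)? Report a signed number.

Baseline:
  F = 52
  L = 10
  C = 30
  W = -48 − 3·52 − 2·10 + 3·30 = -134
Policy B (C + 28, L := -59):
  F = 52
  L = -59
  C = 30 + 28 = 58
  W = -48 − 3·52 − 2·(-59) + 3·58 = 88
Change in W: 88 − (-134) = 222

222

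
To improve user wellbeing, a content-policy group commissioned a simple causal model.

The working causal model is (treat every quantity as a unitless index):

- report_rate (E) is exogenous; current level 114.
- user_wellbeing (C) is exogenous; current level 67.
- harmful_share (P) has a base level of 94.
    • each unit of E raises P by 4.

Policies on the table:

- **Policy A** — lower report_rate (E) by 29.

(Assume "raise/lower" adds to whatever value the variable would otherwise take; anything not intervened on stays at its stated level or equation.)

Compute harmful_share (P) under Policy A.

Policy A (E − 29):
  E = 114 − 29 = 85
  P = 94 + 4·85 = 434

434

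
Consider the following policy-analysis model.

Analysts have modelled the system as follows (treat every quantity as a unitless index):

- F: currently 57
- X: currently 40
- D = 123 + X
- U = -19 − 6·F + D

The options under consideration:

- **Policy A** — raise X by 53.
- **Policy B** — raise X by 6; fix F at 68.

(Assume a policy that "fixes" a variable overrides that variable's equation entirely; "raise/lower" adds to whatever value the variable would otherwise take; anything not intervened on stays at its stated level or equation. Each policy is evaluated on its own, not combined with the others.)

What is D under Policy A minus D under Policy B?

47

Policy A (X + 53):
  X = 40 + 53 = 93
  D = 123 + 93 = 216
Policy B (X + 6, F := 68):
  X = 40 + 6 = 46
  D = 123 + 46 = 169
D: 216 − 169 = 47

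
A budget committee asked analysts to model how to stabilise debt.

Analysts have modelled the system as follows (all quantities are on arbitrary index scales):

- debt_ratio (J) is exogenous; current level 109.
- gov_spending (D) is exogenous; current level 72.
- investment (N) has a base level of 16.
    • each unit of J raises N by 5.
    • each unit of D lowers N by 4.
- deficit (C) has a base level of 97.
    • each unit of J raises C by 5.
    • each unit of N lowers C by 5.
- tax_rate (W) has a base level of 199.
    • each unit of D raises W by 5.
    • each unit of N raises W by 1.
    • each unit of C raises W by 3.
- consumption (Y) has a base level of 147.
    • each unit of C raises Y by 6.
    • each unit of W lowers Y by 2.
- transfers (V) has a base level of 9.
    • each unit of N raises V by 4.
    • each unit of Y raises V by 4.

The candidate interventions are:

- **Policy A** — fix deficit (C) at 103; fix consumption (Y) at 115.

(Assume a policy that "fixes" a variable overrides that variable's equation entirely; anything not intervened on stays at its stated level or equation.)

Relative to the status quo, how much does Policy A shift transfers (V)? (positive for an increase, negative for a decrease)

Baseline:
  J = 109
  D = 72
  N = 16 + 5·109 − 4·72 = 273
  C = 97 + 5·109 − 5·273 = -723
  W = 199 + 5·72 + 273 + 3·(-723) = -1337
  Y = 147 + 6·(-723) − 2·(-1337) = -1517
  V = 9 + 4·273 + 4·(-1517) = -4967
Policy A (C := 103, Y := 115):
  J = 109
  D = 72
  N = 16 + 5·109 − 4·72 = 273
  C = 103
  W = 199 + 5·72 + 273 + 3·103 = 1141
  Y = 115
  V = 9 + 4·273 + 4·115 = 1561
Change in V: 1561 − (-4967) = 6528

6528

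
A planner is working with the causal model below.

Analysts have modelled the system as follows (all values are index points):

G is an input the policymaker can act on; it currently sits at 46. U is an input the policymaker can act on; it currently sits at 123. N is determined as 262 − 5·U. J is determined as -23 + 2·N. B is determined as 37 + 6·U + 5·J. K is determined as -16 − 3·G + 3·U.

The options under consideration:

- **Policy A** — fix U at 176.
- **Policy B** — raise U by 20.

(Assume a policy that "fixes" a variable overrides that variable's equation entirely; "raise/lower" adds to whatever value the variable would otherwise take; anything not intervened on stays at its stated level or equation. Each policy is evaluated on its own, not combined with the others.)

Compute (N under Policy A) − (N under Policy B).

Policy A (U := 176):
  U = 176
  N = 262 − 5·176 = -618
Policy B (U + 20):
  U = 123 + 20 = 143
  N = 262 − 5·143 = -453
N: -618 − (-453) = -165

-165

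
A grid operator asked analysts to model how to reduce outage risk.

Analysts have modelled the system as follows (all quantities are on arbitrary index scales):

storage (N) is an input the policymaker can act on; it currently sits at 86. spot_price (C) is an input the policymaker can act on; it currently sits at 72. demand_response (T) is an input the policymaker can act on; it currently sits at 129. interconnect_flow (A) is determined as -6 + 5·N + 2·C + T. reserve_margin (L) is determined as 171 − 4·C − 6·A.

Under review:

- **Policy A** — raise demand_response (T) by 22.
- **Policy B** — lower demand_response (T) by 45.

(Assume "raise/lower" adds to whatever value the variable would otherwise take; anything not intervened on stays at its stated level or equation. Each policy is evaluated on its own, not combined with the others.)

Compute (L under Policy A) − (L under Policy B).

-402

Policy A (T + 22):
  N = 86
  C = 72
  T = 129 + 22 = 151
  A = -6 + 5·86 + 2·72 + 151 = 719
  L = 171 − 4·72 − 6·719 = -4431
Policy B (T − 45):
  N = 86
  C = 72
  T = 129 − 45 = 84
  A = -6 + 5·86 + 2·72 + 84 = 652
  L = 171 − 4·72 − 6·652 = -4029
L: -4431 − (-4029) = -402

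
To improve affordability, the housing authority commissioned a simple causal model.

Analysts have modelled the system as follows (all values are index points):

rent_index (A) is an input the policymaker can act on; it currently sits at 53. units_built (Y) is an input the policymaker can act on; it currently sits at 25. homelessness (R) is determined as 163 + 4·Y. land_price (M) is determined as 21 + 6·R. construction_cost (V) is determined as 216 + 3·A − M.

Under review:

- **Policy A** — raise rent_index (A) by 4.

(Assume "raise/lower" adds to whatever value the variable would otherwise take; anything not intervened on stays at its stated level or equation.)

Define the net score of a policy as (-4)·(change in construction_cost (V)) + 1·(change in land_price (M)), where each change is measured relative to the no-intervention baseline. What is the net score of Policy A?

Baseline:
  A = 53
  Y = 25
  R = 163 + 4·25 = 263
  M = 21 + 6·263 = 1599
  V = 216 + 3·53 − 1599 = -1224
Policy A (A + 4):
  A = 53 + 4 = 57
  Y = 25
  R = 163 + 4·25 = 263
  M = 21 + 6·263 = 1599
  V = 216 + 3·57 − 1599 = -1212
ΔV = -1212 − (-1224) = 12; ΔM = 1599 − 1599 = 0
Score = (-4)·12 + 1·0 = -48

-48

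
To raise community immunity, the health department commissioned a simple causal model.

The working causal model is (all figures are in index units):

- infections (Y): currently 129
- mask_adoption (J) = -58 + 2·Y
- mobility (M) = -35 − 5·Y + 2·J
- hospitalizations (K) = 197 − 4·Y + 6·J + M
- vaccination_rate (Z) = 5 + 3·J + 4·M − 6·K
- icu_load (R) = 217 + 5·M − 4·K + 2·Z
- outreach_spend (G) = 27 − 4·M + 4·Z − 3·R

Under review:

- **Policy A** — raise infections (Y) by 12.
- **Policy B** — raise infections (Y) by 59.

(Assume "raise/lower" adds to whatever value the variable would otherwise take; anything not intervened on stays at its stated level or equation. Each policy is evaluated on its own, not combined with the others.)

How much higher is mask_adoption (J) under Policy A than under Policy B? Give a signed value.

-94

Policy A (Y + 12):
  Y = 129 + 12 = 141
  J = -58 + 2·141 = 224
Policy B (Y + 59):
  Y = 129 + 59 = 188
  J = -58 + 2·188 = 318
J: 224 − 318 = -94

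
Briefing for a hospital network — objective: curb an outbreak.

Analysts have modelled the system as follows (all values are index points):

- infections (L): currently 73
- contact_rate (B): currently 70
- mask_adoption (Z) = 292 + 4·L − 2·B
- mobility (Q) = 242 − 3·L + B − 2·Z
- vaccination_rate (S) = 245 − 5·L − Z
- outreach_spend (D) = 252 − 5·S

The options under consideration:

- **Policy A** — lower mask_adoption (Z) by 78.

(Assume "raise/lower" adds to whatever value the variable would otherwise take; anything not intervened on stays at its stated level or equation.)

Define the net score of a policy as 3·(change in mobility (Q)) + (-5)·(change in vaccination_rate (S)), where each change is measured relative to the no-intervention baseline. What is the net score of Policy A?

78

Baseline:
  L = 73
  B = 70
  Z = 292 + 4·73 − 2·70 = 444
  Q = 242 − 3·73 + 70 − 2·444 = -795
  S = 245 − 5·73 − 444 = -564
Policy A (Z − 78):
  L = 73
  B = 70
  Z = 292 + 4·73 − 2·70 (−78 from intervention) = 366
  Q = 242 − 3·73 + 70 − 2·366 = -639
  S = 245 − 5·73 − 366 = -486
ΔQ = -639 − (-795) = 156; ΔS = -486 − (-564) = 78
Score = 3·156 + (-5)·78 = 78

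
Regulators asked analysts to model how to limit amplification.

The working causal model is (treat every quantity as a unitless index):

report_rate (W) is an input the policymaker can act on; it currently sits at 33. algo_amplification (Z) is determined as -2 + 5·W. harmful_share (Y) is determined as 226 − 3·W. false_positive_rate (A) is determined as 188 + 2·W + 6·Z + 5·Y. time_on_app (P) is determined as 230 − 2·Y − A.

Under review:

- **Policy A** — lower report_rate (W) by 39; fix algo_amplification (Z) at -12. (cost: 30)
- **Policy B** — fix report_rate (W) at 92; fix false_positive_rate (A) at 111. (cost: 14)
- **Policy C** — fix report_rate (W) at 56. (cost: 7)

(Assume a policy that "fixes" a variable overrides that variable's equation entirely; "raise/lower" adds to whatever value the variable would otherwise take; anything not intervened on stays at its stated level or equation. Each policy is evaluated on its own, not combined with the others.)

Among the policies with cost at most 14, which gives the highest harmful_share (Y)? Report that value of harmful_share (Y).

Policy B (W := 92, A := 111):
  W = 92
  Y = 226 − 3·92 = -50
Policy C (W := 56):
  W = 56
  Y = 226 − 3·56 = 58
Comparing — Policy B: Y=-50, Policy C: Y=58. Highest is 58 (Policy C).

58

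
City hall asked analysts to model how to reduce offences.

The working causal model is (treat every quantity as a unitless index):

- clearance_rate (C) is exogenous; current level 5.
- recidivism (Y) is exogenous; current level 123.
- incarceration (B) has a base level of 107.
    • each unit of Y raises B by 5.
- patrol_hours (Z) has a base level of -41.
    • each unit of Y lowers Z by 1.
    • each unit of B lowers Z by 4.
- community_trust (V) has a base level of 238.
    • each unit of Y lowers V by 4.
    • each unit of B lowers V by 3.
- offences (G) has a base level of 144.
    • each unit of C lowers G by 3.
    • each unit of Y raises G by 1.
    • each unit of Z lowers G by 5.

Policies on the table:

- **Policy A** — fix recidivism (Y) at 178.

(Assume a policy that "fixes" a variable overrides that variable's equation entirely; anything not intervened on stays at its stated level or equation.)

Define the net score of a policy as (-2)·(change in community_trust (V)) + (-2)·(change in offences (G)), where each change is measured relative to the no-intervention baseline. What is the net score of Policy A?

-9570

Baseline:
  C = 5
  Y = 123
  B = 107 + 5·123 = 722
  Z = -41 − 123 − 4·722 = -3052
  V = 238 − 4·123 − 3·722 = -2420
  G = 144 − 3·5 + 123 − 5·(-3052) = 15512
Policy A (Y := 178):
  C = 5
  Y = 178
  B = 107 + 5·178 = 997
  Z = -41 − 178 − 4·997 = -4207
  V = 238 − 4·178 − 3·997 = -3465
  G = 144 − 3·5 + 178 − 5·(-4207) = 21342
ΔV = -3465 − (-2420) = -1045; ΔG = 21342 − 15512 = 5830
Score = (-2)·(-1045) + (-2)·5830 = -9570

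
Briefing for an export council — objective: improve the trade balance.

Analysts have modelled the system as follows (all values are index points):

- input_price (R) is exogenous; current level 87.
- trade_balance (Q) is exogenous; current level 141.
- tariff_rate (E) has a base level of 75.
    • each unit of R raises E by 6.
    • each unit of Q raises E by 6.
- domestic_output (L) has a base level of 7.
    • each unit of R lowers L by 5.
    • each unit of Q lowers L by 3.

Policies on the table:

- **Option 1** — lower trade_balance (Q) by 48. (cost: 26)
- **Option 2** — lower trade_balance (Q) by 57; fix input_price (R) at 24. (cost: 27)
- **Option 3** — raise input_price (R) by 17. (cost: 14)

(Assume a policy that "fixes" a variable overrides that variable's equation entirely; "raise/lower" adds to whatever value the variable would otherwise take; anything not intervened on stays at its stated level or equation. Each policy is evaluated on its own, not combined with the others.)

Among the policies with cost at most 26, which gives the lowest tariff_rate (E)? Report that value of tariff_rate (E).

1155

Option 1 (Q − 48):
  R = 87
  Q = 141 − 48 = 93
  E = 75 + 6·87 + 6·93 = 1155
Option 3 (R + 17):
  R = 87 + 17 = 104
  Q = 141
  E = 75 + 6·104 + 6·141 = 1545
Comparing — Option 1: E=1155, Option 3: E=1545. Lowest is 1155 (Option 1).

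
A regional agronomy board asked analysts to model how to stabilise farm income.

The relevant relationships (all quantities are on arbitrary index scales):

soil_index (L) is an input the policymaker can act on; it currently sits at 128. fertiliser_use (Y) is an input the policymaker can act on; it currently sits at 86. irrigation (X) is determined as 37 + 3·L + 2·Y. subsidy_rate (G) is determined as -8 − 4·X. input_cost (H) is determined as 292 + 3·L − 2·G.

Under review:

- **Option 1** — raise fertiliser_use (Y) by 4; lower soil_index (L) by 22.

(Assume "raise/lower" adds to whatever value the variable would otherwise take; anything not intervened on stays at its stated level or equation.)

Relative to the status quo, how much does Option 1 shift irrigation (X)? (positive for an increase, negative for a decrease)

Baseline:
  L = 128
  Y = 86
  X = 37 + 3·128 + 2·86 = 593
Option 1 (Y + 4, L − 22):
  L = 128 − 22 = 106
  Y = 86 + 4 = 90
  X = 37 + 3·106 + 2·90 = 535
Change in X: 535 − 593 = -58

-58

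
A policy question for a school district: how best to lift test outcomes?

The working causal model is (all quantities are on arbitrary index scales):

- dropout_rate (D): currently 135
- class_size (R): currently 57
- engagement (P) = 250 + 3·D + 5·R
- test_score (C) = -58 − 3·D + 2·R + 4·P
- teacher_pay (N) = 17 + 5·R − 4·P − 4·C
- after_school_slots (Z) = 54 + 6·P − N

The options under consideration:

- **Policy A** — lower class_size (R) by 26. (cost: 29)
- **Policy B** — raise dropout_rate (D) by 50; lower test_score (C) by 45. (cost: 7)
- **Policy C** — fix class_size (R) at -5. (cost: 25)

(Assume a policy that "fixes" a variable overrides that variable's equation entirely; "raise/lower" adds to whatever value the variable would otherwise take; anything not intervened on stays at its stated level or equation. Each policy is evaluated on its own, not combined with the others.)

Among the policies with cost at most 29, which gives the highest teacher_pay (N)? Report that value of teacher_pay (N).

-10716

Policy A (R − 26):
  D = 135
  R = 57 − 26 = 31
  P = 250 + 3·135 + 5·31 = 810
  C = -58 − 3·135 + 2·31 + 4·810 = 2839
  N = 17 + 5·31 − 4·810 − 4·2839 = -14424
Policy B (D + 50, C − 45):
  D = 135 + 50 = 185
  R = 57
  P = 250 + 3·185 + 5·57 = 1090
  C = -58 − 3·185 + 2·57 + 4·1090 (−45 from intervention) = 3816
  N = 17 + 5·57 − 4·1090 − 4·3816 = -19322
Policy C (R := -5):
  D = 135
  R = -5
  P = 250 + 3·135 + 5·(-5) = 630
  C = -58 − 3·135 + 2·(-5) + 4·630 = 2047
  N = 17 + 5·(-5) − 4·630 − 4·2047 = -10716
Comparing — Policy A: N=-14424, Policy B: N=-19322, Policy C: N=-10716. Highest is -10716 (Policy C).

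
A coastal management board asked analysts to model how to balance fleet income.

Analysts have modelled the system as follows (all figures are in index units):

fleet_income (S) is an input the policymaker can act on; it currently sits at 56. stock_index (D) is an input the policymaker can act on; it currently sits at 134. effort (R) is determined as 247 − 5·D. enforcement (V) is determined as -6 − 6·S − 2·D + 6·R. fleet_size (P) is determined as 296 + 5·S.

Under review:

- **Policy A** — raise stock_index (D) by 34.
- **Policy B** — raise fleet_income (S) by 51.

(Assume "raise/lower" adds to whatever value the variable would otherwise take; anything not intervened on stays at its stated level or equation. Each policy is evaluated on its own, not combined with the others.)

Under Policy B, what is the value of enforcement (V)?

Policy B (S + 51):
  S = 56 + 51 = 107
  D = 134
  R = 247 − 5·134 = -423
  V = -6 − 6·107 − 2·134 + 6·(-423) = -3454

-3454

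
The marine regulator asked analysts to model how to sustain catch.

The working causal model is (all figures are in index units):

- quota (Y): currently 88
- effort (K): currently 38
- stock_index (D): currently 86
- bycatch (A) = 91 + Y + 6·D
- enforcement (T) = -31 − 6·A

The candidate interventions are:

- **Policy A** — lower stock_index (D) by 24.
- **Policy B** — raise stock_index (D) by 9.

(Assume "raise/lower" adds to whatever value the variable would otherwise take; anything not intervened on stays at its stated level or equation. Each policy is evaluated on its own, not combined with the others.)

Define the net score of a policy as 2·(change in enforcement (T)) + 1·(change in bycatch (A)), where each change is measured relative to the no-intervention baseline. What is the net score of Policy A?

Baseline:
  Y = 88
  D = 86
  A = 91 + 88 + 6·86 = 695
  T = -31 − 6·695 = -4201
Policy A (D − 24):
  Y = 88
  D = 86 − 24 = 62
  A = 91 + 88 + 6·62 = 551
  T = -31 − 6·551 = -3337
ΔT = -3337 − (-4201) = 864; ΔA = 551 − 695 = -144
Score = 2·864 + 1·(-144) = 1584

1584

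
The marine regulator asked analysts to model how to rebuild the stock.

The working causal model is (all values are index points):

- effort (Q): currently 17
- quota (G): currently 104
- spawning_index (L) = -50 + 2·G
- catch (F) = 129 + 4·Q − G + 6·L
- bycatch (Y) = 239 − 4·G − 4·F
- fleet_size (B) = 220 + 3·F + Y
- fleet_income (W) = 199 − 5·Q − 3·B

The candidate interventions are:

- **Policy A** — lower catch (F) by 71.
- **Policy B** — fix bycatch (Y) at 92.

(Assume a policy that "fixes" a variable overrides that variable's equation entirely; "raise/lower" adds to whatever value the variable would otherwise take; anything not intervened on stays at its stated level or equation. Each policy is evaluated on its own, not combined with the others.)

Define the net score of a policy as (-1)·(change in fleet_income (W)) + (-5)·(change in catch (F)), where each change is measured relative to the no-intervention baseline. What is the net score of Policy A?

Baseline:
  Q = 17
  G = 104
  L = -50 + 2·104 = 158
  F = 129 + 4·17 − 104 + 6·158 = 1041
  Y = 239 − 4·104 − 4·1041 = -4341
  B = 220 + 3·1041 + (-4341) = -998
  W = 199 − 5·17 − 3·(-998) = 3108
Policy A (F − 71):
  Q = 17
  G = 104
  L = -50 + 2·104 = 158
  F = 129 + 4·17 − 104 + 6·158 (−71 from intervention) = 970
  Y = 239 − 4·104 − 4·970 = -4057
  B = 220 + 3·970 + (-4057) = -927
  W = 199 − 5·17 − 3·(-927) = 2895
ΔW = 2895 − 3108 = -213; ΔF = 970 − 1041 = -71
Score = (-1)·(-213) + (-5)·(-71) = 568

568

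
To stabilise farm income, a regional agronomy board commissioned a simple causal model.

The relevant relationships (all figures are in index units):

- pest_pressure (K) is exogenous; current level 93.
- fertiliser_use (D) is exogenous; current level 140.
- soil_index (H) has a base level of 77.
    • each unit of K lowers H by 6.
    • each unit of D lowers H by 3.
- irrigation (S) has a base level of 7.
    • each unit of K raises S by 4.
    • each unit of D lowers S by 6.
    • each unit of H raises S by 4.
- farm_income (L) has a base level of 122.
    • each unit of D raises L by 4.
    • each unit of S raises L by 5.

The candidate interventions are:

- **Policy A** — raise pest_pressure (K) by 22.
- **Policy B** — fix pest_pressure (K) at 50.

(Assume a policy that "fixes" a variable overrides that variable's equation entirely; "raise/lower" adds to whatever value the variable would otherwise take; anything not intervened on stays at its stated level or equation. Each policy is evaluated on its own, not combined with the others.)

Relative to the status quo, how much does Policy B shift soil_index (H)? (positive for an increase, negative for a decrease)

258

Baseline:
  K = 93
  D = 140
  H = 77 − 6·93 − 3·140 = -901
Policy B (K := 50):
  K = 50
  D = 140
  H = 77 − 6·50 − 3·140 = -643
Change in H: -643 − (-901) = 258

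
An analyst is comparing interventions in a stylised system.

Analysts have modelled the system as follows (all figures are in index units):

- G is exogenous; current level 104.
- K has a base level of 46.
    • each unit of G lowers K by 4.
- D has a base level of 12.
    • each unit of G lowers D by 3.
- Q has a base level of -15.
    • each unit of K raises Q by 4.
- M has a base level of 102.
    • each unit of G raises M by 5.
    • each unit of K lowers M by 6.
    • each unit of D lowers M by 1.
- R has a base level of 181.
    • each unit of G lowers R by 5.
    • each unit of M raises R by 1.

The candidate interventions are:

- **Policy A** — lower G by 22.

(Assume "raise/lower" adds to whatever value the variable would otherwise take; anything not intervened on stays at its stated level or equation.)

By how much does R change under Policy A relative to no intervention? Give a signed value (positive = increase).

Baseline:
  G = 104
  K = 46 − 4·104 = -370
  D = 12 − 3·104 = -300
  M = 102 + 5·104 − 6·(-370) − (-300) = 3142
  R = 181 − 5·104 + 3142 = 2803
Policy A (G − 22):
  G = 104 − 22 = 82
  K = 46 − 4·82 = -282
  D = 12 − 3·82 = -234
  M = 102 + 5·82 − 6·(-282) − (-234) = 2438
  R = 181 − 5·82 + 2438 = 2209
Change in R: 2209 − 2803 = -594

-594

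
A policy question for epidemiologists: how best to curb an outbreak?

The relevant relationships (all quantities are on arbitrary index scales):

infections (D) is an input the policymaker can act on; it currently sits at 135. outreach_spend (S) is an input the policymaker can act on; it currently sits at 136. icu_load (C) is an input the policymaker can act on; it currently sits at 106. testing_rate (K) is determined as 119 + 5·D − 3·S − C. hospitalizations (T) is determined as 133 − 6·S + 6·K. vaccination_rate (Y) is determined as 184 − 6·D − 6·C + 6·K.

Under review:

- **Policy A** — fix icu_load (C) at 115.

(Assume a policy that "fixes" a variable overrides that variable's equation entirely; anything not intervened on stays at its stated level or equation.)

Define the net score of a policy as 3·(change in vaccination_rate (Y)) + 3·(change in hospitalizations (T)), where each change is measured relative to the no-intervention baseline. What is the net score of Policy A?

Baseline:
  D = 135
  S = 136
  C = 106
  K = 119 + 5·135 − 3·136 − 106 = 280
  T = 133 − 6·136 + 6·280 = 997
  Y = 184 − 6·135 − 6·106 + 6·280 = 418
Policy A (C := 115):
  D = 135
  S = 136
  C = 115
  K = 119 + 5·135 − 3·136 − 115 = 271
  T = 133 − 6·136 + 6·271 = 943
  Y = 184 − 6·135 − 6·115 + 6·271 = 310
ΔY = 310 − 418 = -108; ΔT = 943 − 997 = -54
Score = 3·(-108) + 3·(-54) = -486

-486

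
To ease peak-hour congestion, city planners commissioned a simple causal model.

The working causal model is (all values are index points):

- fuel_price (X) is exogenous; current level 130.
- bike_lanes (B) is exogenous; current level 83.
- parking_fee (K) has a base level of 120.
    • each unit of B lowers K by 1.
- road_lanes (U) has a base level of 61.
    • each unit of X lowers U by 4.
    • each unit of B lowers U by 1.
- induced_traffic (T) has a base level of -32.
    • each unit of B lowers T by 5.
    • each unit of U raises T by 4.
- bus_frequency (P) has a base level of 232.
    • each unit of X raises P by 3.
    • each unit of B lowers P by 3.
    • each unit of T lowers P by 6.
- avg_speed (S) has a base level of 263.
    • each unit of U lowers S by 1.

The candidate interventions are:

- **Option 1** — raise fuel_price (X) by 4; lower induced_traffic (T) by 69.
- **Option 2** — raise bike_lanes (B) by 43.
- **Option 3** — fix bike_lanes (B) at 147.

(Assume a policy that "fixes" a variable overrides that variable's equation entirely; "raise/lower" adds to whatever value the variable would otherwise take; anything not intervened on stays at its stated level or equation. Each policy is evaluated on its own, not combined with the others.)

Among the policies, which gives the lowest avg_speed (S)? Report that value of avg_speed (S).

821

Option 1 (X + 4, T − 69):
  X = 130 + 4 = 134
  B = 83
  U = 61 − 4·134 − 83 = -558
  S = 263 − (-558) = 821
Option 2 (B + 43):
  X = 130
  B = 83 + 43 = 126
  U = 61 − 4·130 − 126 = -585
  S = 263 − (-585) = 848
Option 3 (B := 147):
  X = 130
  B = 147
  U = 61 − 4·130 − 147 = -606
  S = 263 − (-606) = 869
Comparing — Option 1: S=821, Option 2: S=848, Option 3: S=869. Lowest is 821 (Option 1).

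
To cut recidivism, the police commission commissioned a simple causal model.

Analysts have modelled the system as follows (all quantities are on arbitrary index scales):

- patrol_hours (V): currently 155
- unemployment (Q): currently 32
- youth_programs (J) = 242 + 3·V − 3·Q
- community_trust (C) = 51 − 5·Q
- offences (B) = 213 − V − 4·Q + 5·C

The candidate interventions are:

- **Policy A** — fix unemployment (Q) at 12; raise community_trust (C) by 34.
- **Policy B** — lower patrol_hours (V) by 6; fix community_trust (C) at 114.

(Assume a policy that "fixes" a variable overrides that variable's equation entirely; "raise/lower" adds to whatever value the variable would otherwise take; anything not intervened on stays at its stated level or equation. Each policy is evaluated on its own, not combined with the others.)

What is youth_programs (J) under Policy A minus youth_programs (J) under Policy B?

Policy A (Q := 12, C + 34):
  V = 155
  Q = 12
  J = 242 + 3·155 − 3·12 = 671
Policy B (V − 6, C := 114):
  V = 155 − 6 = 149
  Q = 32
  J = 242 + 3·149 − 3·32 = 593
J: 671 − 593 = 78

78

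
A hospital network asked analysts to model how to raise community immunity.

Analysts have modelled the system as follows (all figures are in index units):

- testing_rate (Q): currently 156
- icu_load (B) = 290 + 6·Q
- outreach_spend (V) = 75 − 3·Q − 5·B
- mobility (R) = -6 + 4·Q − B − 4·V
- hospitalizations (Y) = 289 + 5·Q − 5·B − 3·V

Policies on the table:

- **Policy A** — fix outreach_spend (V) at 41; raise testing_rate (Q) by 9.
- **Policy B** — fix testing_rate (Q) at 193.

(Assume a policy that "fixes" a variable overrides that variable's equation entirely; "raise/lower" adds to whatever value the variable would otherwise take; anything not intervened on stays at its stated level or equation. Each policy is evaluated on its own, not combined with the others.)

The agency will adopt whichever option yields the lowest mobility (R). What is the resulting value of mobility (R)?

Policy A (V := 41, Q + 9):
  Q = 156 + 9 = 165
  B = 290 + 6·165 = 1280
  V = 41
  R = -6 + 4·165 − 1280 − 4·41 = -790
Policy B (Q := 193):
  Q = 193
  B = 290 + 6·193 = 1448
  V = 75 − 3·193 − 5·1448 = -7744
  R = -6 + 4·193 − 1448 − 4·(-7744) = 30294
Comparing — Policy A: R=-790, Policy B: R=30294. Lowest is -790 (Policy A).

-790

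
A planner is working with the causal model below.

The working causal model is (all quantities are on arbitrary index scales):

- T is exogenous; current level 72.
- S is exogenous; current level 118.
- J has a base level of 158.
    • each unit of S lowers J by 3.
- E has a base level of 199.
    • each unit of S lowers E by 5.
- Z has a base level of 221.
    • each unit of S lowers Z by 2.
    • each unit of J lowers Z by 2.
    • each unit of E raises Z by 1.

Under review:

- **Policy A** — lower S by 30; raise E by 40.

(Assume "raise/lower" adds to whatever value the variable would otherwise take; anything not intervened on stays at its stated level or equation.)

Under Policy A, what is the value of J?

-106

Policy A (S − 30, E + 40):
  S = 118 − 30 = 88
  J = 158 − 3·88 = -106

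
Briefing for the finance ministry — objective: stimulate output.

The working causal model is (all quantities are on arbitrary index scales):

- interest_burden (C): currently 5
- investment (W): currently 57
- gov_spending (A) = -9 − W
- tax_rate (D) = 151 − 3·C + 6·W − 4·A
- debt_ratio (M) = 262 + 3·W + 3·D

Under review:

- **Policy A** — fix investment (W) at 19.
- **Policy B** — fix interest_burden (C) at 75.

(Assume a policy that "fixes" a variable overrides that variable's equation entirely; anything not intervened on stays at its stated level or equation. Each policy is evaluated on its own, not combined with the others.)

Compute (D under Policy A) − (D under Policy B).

-170

Policy A (W := 19):
  C = 5
  W = 19
  A = -9 − 19 = -28
  D = 151 − 3·5 + 6·19 − 4·(-28) = 362
Policy B (C := 75):
  C = 75
  W = 57
  A = -9 − 57 = -66
  D = 151 − 3·75 + 6·57 − 4·(-66) = 532
D: 362 − 532 = -170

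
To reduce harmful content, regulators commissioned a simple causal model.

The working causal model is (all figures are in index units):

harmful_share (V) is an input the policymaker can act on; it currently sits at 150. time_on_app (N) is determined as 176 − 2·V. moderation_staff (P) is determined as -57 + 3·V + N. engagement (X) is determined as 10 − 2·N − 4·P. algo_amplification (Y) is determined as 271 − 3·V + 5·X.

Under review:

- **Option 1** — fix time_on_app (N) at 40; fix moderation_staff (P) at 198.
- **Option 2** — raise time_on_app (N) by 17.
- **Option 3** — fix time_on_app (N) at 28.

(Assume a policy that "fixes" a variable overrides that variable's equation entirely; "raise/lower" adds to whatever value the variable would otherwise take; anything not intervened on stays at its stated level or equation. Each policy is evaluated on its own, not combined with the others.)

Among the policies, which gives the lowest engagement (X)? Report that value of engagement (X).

-1730

Option 1 (N := 40, P := 198):
  V = 150
  N = 40
  P = 198
  X = 10 − 2·40 − 4·198 = -862
Option 2 (N + 17):
  V = 150
  N = 176 − 2·150 (+17 from intervention) = -107
  P = -57 + 3·150 + (-107) = 286
  X = 10 − 2·(-107) − 4·286 = -920
Option 3 (N := 28):
  V = 150
  N = 28
  P = -57 + 3·150 + 28 = 421
  X = 10 − 2·28 − 4·421 = -1730
Comparing — Option 1: X=-862, Option 2: X=-920, Option 3: X=-1730. Lowest is -1730 (Option 3).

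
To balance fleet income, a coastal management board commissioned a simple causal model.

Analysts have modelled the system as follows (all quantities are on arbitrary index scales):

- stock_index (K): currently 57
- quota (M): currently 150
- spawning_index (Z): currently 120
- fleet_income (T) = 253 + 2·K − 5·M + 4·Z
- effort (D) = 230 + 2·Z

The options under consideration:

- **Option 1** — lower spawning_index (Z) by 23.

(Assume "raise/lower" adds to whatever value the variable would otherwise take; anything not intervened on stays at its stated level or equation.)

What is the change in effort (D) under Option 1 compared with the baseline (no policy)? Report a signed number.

Baseline:
  Z = 120
  D = 230 + 2·120 = 470
Option 1 (Z − 23):
  Z = 120 − 23 = 97
  D = 230 + 2·97 = 424
Change in D: 424 − 470 = -46

-46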